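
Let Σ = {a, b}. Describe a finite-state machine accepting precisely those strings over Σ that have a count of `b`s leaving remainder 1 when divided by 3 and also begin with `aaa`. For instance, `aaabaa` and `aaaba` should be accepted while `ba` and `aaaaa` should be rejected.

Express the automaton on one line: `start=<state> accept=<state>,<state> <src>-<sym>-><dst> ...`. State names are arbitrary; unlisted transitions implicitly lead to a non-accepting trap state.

Run two small machines in parallel and take their product. The first has 3 states tracking the count of `b`s modulo 3; the second has 5 states tracking whether the input so far still matches the prefix `aaa`. A product state is a pair (one from each), accepting exactly when both do.
9 states suffice.
        a   b  
>  s0   s1  s2 
   s1   s3  s2 
   s2   s2  s4 
   s3   s5  s2 
   s4   s4  s6 
   s5   s5  s7 
   s6   s6  s2 
 * s7   s7  s8 
   s8   s8  s5 
(> = start, * = accepting)

start=s0 accept=s7 s0-a->s1 s0-b->s2 s1-a->s3 s1-b->s2 s2-a->s2 s2-b->s4 s3-a->s5 s3-b->s2 s4-a->s4 s4-b->s6 s5-a->s5 s5-b->s7 s6-a->s6 s6-b->s2 s7-a->s7 s7-b->s8 s8-a->s8 s8-b->s5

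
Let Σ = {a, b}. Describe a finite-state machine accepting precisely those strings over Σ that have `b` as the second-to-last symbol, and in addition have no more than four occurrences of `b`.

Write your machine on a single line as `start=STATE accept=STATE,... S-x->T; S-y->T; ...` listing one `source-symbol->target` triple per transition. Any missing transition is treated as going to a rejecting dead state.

start=q0; accept=q2,q3,q6,q7,q10,q11,q14; q0-a->q0; q0-b->q1; q1-a->q2; q1-b->q3; q2-a->q4; q2-b->q5; q3-a->q6; q3-b->q7; q4-a->q4; q4-b->q5; q5-a->q6; q5-b->q7; q6-a->q8; q6-b->q9; q7-a->q10; q7-b->q11; q8-a->q8; q8-b->q9; q9-a->q10; q9-b->q11; q10-a->q12; q10-b->q13; q11-a->q14; q11-b->q15; q12-a->q12; q12-b->q13; q13-a->q14; q13-b->q15; q14-a->q15; q14-b->q15; q15-a->q15; q15-b->q15

Handle the two conditions separately and then intersect. The first has 7 states tracking the last 2 symbols read; the second has 6 states tracking the count of `b`s, saturating at 5. A product state is a pair (one from each), accepting exactly when both do. Minimizing collapses redundant product states.
A 16-state machine:
          a    b  
>  q0     q0   q1 
   q1     q2   q3 
 * q2     q4   q5 
 * q3     q6   q7 
   q4     q4   q5 
   q5     q6   q7 
 * q6     q8   q9 
 * q7    q10  q11 
   q8     q8   q9 
   q9    q10  q11 
 * q10   q12  q13 
 * q11   q14  q15 
   q12   q12  q13 
   q13   q14  q15 
 * q14   q15  q15 
   q15   q15  q15 
(> = start, * = accepting)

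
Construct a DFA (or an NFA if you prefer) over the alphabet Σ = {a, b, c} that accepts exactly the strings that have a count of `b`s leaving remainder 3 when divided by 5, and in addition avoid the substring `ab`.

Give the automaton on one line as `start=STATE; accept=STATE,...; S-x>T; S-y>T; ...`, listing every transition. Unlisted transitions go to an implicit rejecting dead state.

Run two small machines in parallel and take their product. The first has 5 states tracking the count of `b`s modulo 5; the second has 3 states tracking partial matches of the forbidden pattern `ab`. A product state is a pair (one from each), accepting exactly when both do. Equivalent product states are then merged.
An 11-state machine:
          a    b    c  
>  s0     s1   s2   s0 
   s1     s1   s3   s0 
   s2     s4   s5   s2 
   s3     s3   s3   s3 
   s4     s4   s3   s2 
   s5     s6   s7   s5 
   s6     s6   s3   s5 
 * s7     s8   s9   s7 
 * s8     s8   s3   s7 
   s9    s10   s0   s9 
   s10   s10   s3   s9 
(> = start, * = accepting)

start=s0; accept=s7,s8; s0-a>s1; s0-b>s2; s0-c>s0; s1-a>s1; s1-b>s3; s1-c>s0; s2-a>s4; s2-b>s5; s2-c>s2; s3-a>s3; s3-b>s3; s3-c>s3; s4-a>s4; s4-b>s3; s4-c>s2; s5-a>s6; s5-b>s7; s5-c>s5; s6-a>s6; s6-b>s3; s6-c>s5; s7-a>s8; s7-b>s9; s7-c>s7; s8-a>s8; s8-b>s3; s8-c>s7; s9-a>s10; s9-b>s0; s9-c>s9; s10-a>s10; s10-b>s3; s10-c>s9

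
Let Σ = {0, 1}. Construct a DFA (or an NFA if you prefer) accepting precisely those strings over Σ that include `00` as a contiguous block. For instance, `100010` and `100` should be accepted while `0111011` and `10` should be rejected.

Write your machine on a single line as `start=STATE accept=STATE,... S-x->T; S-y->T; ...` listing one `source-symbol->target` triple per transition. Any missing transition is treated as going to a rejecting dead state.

start=s0; accept=s2; s0-0->s1; s0-1->s0; s1-0->s2; s1-1->s0; s2-0->s2; s2-1->s2

Track how much of `00` has been matched so far: state s0 is no progress, s2 is the absorbing accept state reached once `00` has occurred. Intermediate states record partial matches; on a mismatch, fall back to the longest reusable overlap.
A 3-state machine:
        0   1  
>  s0   s1  s0 
   s1   s2  s0 
 * s2   s2  s2 
(> = start, * = accepting)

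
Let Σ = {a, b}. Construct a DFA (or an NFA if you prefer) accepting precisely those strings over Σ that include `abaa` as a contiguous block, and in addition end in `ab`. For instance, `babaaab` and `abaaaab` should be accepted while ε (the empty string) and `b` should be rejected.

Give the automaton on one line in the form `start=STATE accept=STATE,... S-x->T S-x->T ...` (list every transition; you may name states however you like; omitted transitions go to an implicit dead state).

Handle the two conditions separately and then intersect. One (5 states) tracks whether and how much of `abaa` has been seen; the other (3 states) tracks how much of the suffix `ab` has currently been matched. Each combined state is a pair, one component from each; accept when both components accept.
With 7 states:
        a   b  
>  q0   q1  q0 
   q1   q1  q2 
   q2   q3  q0 
   q3   q4  q2 
   q4   q4  q5 
 * q5   q4  q6 
   q6   q4  q6 
(> = start, * = accepting)

start=q0 accept=q5 q0-a->q1 q0-b->q0 q1-a->q1 q1-b->q2 q2-a->q3 q2-b->q0 q3-a->q4 q3-b->q2 q4-a->q4 q4-b->q5 q5-a->q4 q5-b->q6 q6-a->q4 q6-b->q6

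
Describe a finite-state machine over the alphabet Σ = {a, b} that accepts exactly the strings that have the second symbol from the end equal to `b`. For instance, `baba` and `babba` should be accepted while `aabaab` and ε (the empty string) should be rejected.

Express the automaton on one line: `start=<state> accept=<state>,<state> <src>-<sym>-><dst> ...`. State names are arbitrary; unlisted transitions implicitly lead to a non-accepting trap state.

A DFA must remember the last 2 symbols (since which symbol is second-to-last isn't known until the input ends). Use one state per possible window of the last ≤2 symbols; accept from those whose window starts with `b`.
        a   b  
>  q0   q1  q2 
   q1   q3  q4 
   q2   q5  q6 
   q3   q3  q4 
   q4   q5  q6 
 * q5   q3  q4 
 * q6   q5  q6 
(> = start, * = accepting)

start=q0 accept=q5,q6 q0-a->q1 q0-b->q2 q1-a->q3 q1-b->q4 q2-a->q5 q2-b->q6 q3-a->q3 q3-b->q4 q4-a->q5 q4-b->q6 q5-a->q3 q5-b->q4 q6-a->q5 q6-b->q6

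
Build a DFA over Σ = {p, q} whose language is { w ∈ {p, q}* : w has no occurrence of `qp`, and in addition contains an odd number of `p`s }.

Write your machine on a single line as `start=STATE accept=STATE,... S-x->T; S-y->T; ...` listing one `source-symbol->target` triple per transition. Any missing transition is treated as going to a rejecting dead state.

start=S0; accept=S1,S3; S0-p->S1; S0-q->S2; S1-p->S0; S1-q->S3; S2-p->S2; S2-q->S2; S3-p->S2; S3-q->S3

Run two small machines in parallel and take their product. The first has 3 states tracking partial matches of the forbidden pattern `qp`; the second has 2 states tracking the count of `p`s modulo 2. A product state is a pair (one from each), accepting exactly when both do. Minimizing collapses redundant product states.
With 4 states:
        p   q  
>  S0   S1  S2 
 * S1   S0  S3 
   S2   S2  S2 
 * S3   S2  S3 
(> = start, * = accepting)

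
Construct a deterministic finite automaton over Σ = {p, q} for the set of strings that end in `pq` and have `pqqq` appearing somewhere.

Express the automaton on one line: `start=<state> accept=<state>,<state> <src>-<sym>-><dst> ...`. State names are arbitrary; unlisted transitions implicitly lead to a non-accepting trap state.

start=A accept=G A-p->B A-q->A B-p->B B-q->C C-p->B C-q->D D-p->B D-q->E E-p->F E-q->E F-p->F F-q->G G-p->F G-q->E

Run two small machines in parallel and take their product. One (3 states) tracks how much of the suffix `pq` has currently been matched; the other (5 states) tracks whether and how much of `pqqq` has been seen. Each combined state is a pair, one component from each; accept when both components accept.
7 states suffice.
       p  q 
>  A   B  A 
   B   B  C 
   C   B  D 
   D   B  E 
   E   F  E 
   F   F  G 
 * G   F  E 
(> = start, * = accepting)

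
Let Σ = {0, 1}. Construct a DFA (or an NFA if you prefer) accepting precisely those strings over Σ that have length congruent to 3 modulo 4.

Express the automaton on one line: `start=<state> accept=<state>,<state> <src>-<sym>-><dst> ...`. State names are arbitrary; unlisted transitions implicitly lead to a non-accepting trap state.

Count input length modulo 4: every symbol advances one step around the cycle A → B → C → D → A. Accept at D.
A 4-state machine:
       0  1 
>  A   B  B 
   B   C  C 
   C   D  D 
 * D   A  A 
(> = start, * = accepting)

start=A accept=D A-0->B A-1->B B-0->C B-1->C C-0->D C-1->D D-0->A D-1->A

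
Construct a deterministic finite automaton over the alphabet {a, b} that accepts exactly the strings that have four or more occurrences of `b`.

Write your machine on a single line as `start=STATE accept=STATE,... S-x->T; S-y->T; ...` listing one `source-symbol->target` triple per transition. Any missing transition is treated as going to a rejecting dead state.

start=s0; accept=s4,s5; s0-a->s0; s0-b->s1; s1-a->s1; s1-b->s2; s2-a->s2; s2-b->s3; s3-a->s3; s3-b->s4; s4-a->s4; s4-b->s5; s5-a->s5; s5-b->s5

Count `b`s, saturating at 5: states s0 through s4 mean 0 through 4 `b`s seen; s5 means more than 4. Each `b` increments (capped at s5); other symbols loop. Accept from {s4, s5}.
With 6 states:
        a   b  
>  s0   s0  s1 
   s1   s1  s2 
   s2   s2  s3 
   s3   s3  s4 
 * s4   s4  s5 
 * s5   s5  s5 
(> = start, * = accepting)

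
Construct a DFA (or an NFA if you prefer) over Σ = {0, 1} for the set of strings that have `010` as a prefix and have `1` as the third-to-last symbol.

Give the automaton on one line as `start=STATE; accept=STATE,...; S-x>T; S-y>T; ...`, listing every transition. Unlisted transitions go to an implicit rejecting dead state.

Run two small machines in parallel and take their product. The first has 5 states tracking whether the input so far still matches the prefix `010`; the second has 15 states tracking the last 3 symbols read. A product state is a pair (one from each), accepting exactly when both do. Equivalent product states are then merged.
12 states suffice.
          0    1  
>  q0     q1   q2 
   q1     q2   q3 
   q2     q2   q2 
   q3     q4   q2 
   q4     q5   q6 
 * q5     q7   q8 
 * q6     q4   q9 
   q7     q7   q8 
   q8     q4   q9 
   q9    q10  q11 
 * q10    q5   q6 
 * q11   q10  q11 
(> = start, * = accepting)

start=q0; accept=q5,q6,q10,q11; q0-0>q1; q0-1>q2; q1-0>q2; q1-1>q3; q2-0>q2; q2-1>q2; q3-0>q4; q3-1>q2; q4-0>q5; q4-1>q6; q5-0>q7; q5-1>q8; q6-0>q4; q6-1>q9; q7-0>q7; q7-1>q8; q8-0>q4; q8-1>q9; q9-0>q10; q9-1>q11; q10-0>q5; q10-1>q6; q11-0>q10; q11-1>q11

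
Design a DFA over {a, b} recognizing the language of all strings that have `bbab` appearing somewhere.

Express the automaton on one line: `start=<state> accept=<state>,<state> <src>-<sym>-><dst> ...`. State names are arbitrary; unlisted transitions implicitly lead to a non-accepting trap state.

States q0..q3 record the length of the longest prefix of `bbab` that matches the current input suffix. Reaching q4 means `bbab` has been seen, and we stay there forever. Accept from q4.
5 states suffice.
        a   b  
>  q0   q0  q1 
   q1   q0  q2 
   q2   q3  q2 
   q3   q0  q4 
 * q4   q4  q4 
(> = start, * = accepting)

start=q0 accept=q4 q0-a->q0 q0-b->q1 q1-a->q0 q1-b->q2 q2-a->q3 q2-b->q2 q3-a->q0 q3-b->q4 q4-a->q4 q4-b->q4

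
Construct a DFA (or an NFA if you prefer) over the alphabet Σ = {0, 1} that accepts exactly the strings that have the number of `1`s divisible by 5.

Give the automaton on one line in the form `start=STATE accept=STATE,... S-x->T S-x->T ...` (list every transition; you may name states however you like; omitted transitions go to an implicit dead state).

The only thing that matters is how many `1`s have appeared, reduced mod 5. Use one state per residue: s0 for 0, …, s4 for 4. Reading `1` moves to the next residue; anything else stays put. s0 is accepting.
        0   1  
>* s0   s0  s1 
   s1   s1  s2 
   s2   s2  s3 
   s3   s3  s4 
   s4   s4  s0 
(> = start, * = accepting)

start=s0 accept=s0 s0-0->s0 s0-1->s1 s1-0->s1 s1-1->s2 s2-0->s2 s2-1->s3 s3-0->s3 s3-1->s4 s4-0->s4 s4-1->s0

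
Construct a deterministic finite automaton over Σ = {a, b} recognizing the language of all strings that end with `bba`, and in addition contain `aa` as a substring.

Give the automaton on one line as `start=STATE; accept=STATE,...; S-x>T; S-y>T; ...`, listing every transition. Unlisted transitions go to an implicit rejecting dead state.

Build one automaton per condition and run them in lockstep. The first has 4 states tracking how much of the suffix `bba` has currently been matched; the second has 3 states tracking whether and how much of `aa` has been seen. A product state is a pair (one from each), accepting exactly when both do. Equivalent product states are then merged.
6 states suffice.
        a   b  
>  s0   s1  s0 
   s1   s2  s0 
   s2   s2  s3 
   s3   s2  s4 
   s4   s5  s4 
 * s5   s2  s3 
(> = start, * = accepting)

start=s0; accept=s5; s0-a>s1; s0-b>s0; s1-a>s2; s1-b>s0; s2-a>s2; s2-b>s3; s3-a>s2; s3-b>s4; s4-a>s5; s4-b>s4; s5-a>s2; s5-b>s3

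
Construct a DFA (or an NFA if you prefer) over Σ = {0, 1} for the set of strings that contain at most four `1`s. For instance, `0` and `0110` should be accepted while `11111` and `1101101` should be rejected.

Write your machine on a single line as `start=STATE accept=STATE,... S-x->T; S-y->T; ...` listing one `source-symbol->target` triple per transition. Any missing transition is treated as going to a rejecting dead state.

Only the number of `1`s matters, and only up to 5. Make a chain q0 → q1 → q2 → q3 → q4 → q5 advanced by each `1` (with q5 absorbing); every other symbol self-loops. The accepting set is {q0, q1, q2, q3, q4}.
6 states suffice.
        0   1  
>* q0   q0  q1 
 * q1   q1  q2 
 * q2   q2  q3 
 * q3   q3  q4 
 * q4   q4  q5 
   q5   q5  q5 
(> = start, * = accepting)

start=q0; accept=q0,q1,q2,q3,q4; q0-0->q0; q0-1->q1; q1-0->q1; q1-1->q2; q2-0->q2; q2-1->q3; q3-0->q3; q3-1->q4; q4-0->q4; q4-1->q5; q5-0->q5; q5-1->q5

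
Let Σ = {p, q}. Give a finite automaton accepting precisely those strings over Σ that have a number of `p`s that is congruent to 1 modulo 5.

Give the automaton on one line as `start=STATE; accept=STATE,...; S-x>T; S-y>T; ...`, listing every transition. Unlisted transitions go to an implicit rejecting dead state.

Keep the running count of `p`s modulo 5: each `p` advances along the cycle A → B → C → D → E → A while other symbols loop. Accept at B.
5 states suffice.
       p  q 
>  A   B  A 
 * B   C  B 
   C   D  C 
   D   E  D 
   E   A  E 
(> = start, * = accepting)

start=A; accept=B; A-p>B; A-q>A; B-p>C; B-q>B; C-p>D; C-q>C; D-p>E; D-q>D; E-p>A; E-q>E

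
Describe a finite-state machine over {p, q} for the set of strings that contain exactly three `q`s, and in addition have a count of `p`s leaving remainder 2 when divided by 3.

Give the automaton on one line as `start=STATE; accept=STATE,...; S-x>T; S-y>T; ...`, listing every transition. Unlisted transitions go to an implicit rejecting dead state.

start=A; accept=M; A-p>B; A-q>C; B-p>D; B-q>E; C-p>E; C-q>F; D-p>A; D-q>G; E-p>G; E-q>H; F-p>H; F-q>I; G-p>C; G-q>J; H-p>J; H-q>K; I-p>K; I-q>L; J-p>F; J-q>M; K-p>M; K-q>N; L-p>N; L-q>L; M-p>I; M-q>O; N-p>O; N-q>N; O-p>L; O-q>O

Build one automaton per condition and run them in lockstep. The first has 5 states tracking the count of `q`s, saturating at 4; the second has 3 states tracking the count of `p`s modulo 3. A product state is a pair (one from each), accepting exactly when both do.
A 15-state machine:
       p  q 
>  A   B  C 
   B   D  E 
   C   E  F 
   D   A  G 
   E   G  H 
   F   H  I 
   G   C  J 
   H   J  K 
   I   K  L 
   J   F  M 
   K   M  N 
   L   N  L 
 * M   I  O 
   N   O  N 
   O   L  O 
(> = start, * = accepting)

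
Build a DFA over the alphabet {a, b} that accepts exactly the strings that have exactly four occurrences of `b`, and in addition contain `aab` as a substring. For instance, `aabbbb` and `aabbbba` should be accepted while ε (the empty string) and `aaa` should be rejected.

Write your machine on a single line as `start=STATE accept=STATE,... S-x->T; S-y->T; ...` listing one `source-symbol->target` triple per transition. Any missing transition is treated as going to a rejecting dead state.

start=s0; accept=s13; s0-a->s1; s0-b->s2; s1-a->s3; s1-b->s2; s2-a->s4; s2-b->s5; s3-a->s3; s3-b->s6; s4-a->s6; s4-b->s5; s5-a->s7; s5-b->s8; s6-a->s6; s6-b->s9; s7-a->s9; s7-b->s8; s8-a->s10; s8-b->s11; s9-a->s9; s9-b->s12; s10-a->s12; s10-b->s11; s11-a->s11; s11-b->s11; s12-a->s12; s12-b->s13; s13-a->s13; s13-b->s11

Handle the two conditions separately and then intersect. One (6 states) tracks the count of `b`s, saturating at 5; the other (4 states) tracks whether and how much of `aab` has been seen. Each combined state is a pair, one component from each; accept when both components accept. Minimizing collapses redundant product states.
A 14-state machine:
          a    b  
>  s0     s1   s2 
   s1     s3   s2 
   s2     s4   s5 
   s3     s3   s6 
   s4     s6   s5 
   s5     s7   s8 
   s6     s6   s9 
   s7     s9   s8 
   s8    s10  s11 
   s9     s9  s12 
   s10   s12  s11 
   s11   s11  s11 
   s12   s12  s13 
 * s13   s13  s11 
(> = start, * = accepting)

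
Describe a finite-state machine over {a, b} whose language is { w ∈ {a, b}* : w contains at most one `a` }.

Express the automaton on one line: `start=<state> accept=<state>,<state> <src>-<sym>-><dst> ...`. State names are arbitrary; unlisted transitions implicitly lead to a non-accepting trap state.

start=q0 accept=q0,q1 q0-a->q1 q0-b->q0 q1-a->q2 q1-b->q1 q2-a->q2 q2-b->q2

Count `a`s, saturating at 2: state q0 means no `a` yet, q1 means one `a` seen, q2 means more than one. Each `a` increments (capped at q2); other symbols loop. Accept from {q0, q1}.
        a   b  
>* q0   q1  q0 
 * q1   q2  q1 
   q2   q2  q2 
(> = start, * = accepting)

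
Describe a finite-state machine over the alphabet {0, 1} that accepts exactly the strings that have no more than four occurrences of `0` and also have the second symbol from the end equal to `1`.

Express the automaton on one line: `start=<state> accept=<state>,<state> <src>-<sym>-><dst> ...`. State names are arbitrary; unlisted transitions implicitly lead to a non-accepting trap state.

Handle the two conditions separately and then intersect. The first has 6 states tracking the count of `0`s, saturating at 5; the second has 7 states tracking the last 2 symbols read. A product state is a pair (one from each), accepting exactly when both do.
A 23-state machine:
          0    1  
>  s0     s1   s2 
   s1     s3   s4 
   s2     s5   s6 
   s3     s7   s8 
   s4     s9  s10 
 * s5     s3   s4 
 * s6     s5   s6 
   s7    s11  s12 
   s8    s13  s14 
 * s9     s7   s8 
 * s10    s9  s10 
   s11   s15  s16 
   s12   s17  s18 
 * s13   s11  s12 
 * s14   s13  s14 
   s15   s15  s19 
   s16   s20  s21 
 * s17   s15  s16 
 * s18   s17  s18 
   s19   s20  s22 
   s20   s15  s19 
 * s21   s20  s21 
   s22   s20  s22 
(> = start, * = accepting)

start=s0 accept=s5,s6,s9,s10,s13,s14,s17,s18,s21 s0-0->s1 s0-1->s2 s1-0->s3 s1-1->s4 s2-0->s5 s2-1->s6 s3-0->s7 s3-1->s8 s4-0->s9 s4-1->s10 s5-0->s3 s5-1->s4 s6-0->s5 s6-1->s6 s7-0->s11 s7-1->s12 s8-0->s13 s8-1->s14 s9-0->s7 s9-1->s8 s10-0->s9 s10-1->s10 s11-0->s15 s11-1->s16 s12-0->s17 s12-1->s18 s13-0->s11 s13-1->s12 s14-0->s13 s14-1->s14 s15-0->s15 s15-1->s19 s16-0->s20 s16-1->s21 s17-0->s15 s17-1->s16 s18-0->s17 s18-1->s18 s19-0->s20 s19-1->s22 s20-0->s15 s20-1->s19 s21-0->s20 s21-1->s21 s22-0->s20 s22-1->s22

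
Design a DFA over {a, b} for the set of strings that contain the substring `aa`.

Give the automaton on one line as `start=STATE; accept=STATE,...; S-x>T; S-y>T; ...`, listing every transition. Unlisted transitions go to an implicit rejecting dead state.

start=q0; accept=q2; q0-a>q1; q0-b>q0; q1-a>q2; q1-b>q0; q2-a>q2; q2-b>q2

Track how much of `aa` has been matched so far: state q0 is no progress, q2 is the absorbing accept state reached once `aa` has occurred. Intermediate states record partial matches; on a mismatch, fall back to the longest reusable overlap.
A 3-state machine:
        a   b  
>  q0   q1  q0 
   q1   q2  q0 
 * q2   q2  q2 
(> = start, * = accepting)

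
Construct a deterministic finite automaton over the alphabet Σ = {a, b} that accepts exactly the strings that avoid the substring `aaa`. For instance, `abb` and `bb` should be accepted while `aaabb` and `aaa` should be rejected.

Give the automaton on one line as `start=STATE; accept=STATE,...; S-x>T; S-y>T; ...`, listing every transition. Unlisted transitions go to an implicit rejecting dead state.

Track partial matches of the forbidden pattern `aaa`. State q3 is a dead state reached once `aaa` has occurred; every other state accepts. q0 means no part of `aaa` is currently matched.
4 states suffice.
        a   b  
>* q0   q1  q0 
 * q1   q2  q0 
 * q2   q3  q0 
   q3   q3  q3 
(> = start, * = accepting)

start=q0; accept=q0,q1,q2; q0-a>q1; q0-b>q0; q1-a>q2; q1-b>q0; q2-a>q3; q2-b>q0; q3-a>q3; q3-b>q3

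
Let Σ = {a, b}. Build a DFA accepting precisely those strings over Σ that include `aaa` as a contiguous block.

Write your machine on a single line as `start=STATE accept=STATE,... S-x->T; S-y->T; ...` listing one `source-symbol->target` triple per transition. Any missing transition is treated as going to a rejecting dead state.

States q0..q2 record the length of the longest prefix of `aaa` that matches the current input suffix. Reaching q3 means `aaa` has been seen, and we stay there forever. Accept from q3.
A 4-state machine:
        a   b  
>  q0   q1  q0 
   q1   q2  q0 
   q2   q3  q0 
 * q3   q3  q3 
(> = start, * = accepting)

start=q0; accept=q3; q0-a->q1; q0-b->q0; q1-a->q2; q1-b->q0; q2-a->q3; q2-b->q0; q3-a->q3; q3-b->q3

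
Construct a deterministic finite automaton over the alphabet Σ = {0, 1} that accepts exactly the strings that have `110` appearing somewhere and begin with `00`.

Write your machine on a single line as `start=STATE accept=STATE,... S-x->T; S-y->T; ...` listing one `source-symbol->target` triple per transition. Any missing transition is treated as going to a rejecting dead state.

Run two small machines in parallel and take their product. The first has 4 states tracking whether and how much of `110` has been seen; the second has 4 states tracking whether the input so far still matches the prefix `00`. A product state is a pair (one from each), accepting exactly when both do. After merging equivalent states the machine shrinks.
        0   1  
>  q0   q1  q2 
   q1   q3  q2 
   q2   q2  q2 
   q3   q3  q4 
   q4   q3  q5 
   q5   q6  q5 
 * q6   q6  q6 
(> = start, * = accepting)

start=q0; accept=q6; q0-0->q1; q0-1->q2; q1-0->q3; q1-1->q2; q2-0->q2; q2-1->q2; q3-0->q3; q3-1->q4; q4-0->q3; q4-1->q5; q5-0->q6; q5-1->q5; q6-0->q6; q6-1->q6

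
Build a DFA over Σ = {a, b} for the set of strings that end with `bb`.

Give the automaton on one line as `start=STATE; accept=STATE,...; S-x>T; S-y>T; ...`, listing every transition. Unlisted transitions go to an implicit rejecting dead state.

Remember how much of `bb` the current input suffix matches. State q0 means no match yet; q1 means the last symbol is `b`; q2 means the last 2 symbols are `bb`. Only q2 accepts. On a mismatch, fall back to the longest proper suffix that is still a prefix of `bb`.
With 3 states:
        a   b  
>  q0   q0  q1 
   q1   q0  q2 
 * q2   q0  q2 
(> = start, * = accepting)

start=q0; accept=q2; q0-a>q0; q0-b>q1; q1-a>q0; q1-b>q2; q2-a>q0; q2-b>q2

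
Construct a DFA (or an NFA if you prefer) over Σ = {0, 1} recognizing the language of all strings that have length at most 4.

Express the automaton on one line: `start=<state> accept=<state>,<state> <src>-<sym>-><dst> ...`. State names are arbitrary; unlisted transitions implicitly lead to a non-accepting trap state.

start=A accept=A,B,C,D,E A-0->B A-1->B B-0->C B-1->C C-0->D C-1->D D-0->E D-1->E E-0->F E-1->F F-0->F F-1->F

Count input length up to 5: every symbol moves from A toward F, which means 'more than 4' and absorbs. Accept from {A, B, C, D, E}.
A 6-state machine:
       0  1 
>* A   B  B 
 * B   C  C 
 * C   D  D 
 * D   E  E 
 * E   F  F 
   F   F  F 
(> = start, * = accepting)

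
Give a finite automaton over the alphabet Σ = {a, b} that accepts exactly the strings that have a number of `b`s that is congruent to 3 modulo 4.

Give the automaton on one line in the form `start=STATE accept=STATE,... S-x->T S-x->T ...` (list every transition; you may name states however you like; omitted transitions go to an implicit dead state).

The only thing that matters is how many `b`s have appeared, reduced mod 4. Use one state per residue: q0 for 0, …, q3 for 3. Reading `b` moves to the next residue; anything else stays put. q3 is accepting.
A 4-state machine:
        a   b  
>  q0   q0  q1 
   q1   q1  q2 
   q2   q2  q3 
 * q3   q3  q0 
(> = start, * = accepting)

start=q0 accept=q3 q0-a->q0 q0-b->q1 q1-a->q1 q1-b->q2 q2-a->q2 q2-b->q3 q3-a->q3 q3-b->q0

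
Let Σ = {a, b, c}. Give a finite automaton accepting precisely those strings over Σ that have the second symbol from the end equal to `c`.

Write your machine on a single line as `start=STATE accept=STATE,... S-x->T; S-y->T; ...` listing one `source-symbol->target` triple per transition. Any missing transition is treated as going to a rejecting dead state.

Because acceptance depends on a position counted from the end, the machine has to buffer the most recent 2 symbols. Make each state the string of the last up-to-2 symbols read; on input `x` shift the window left and append `x`. Accept when the buffered window has length 2 and begins with `c`.
13 states suffice.
          a    b    c  
>  S0     S1   S2   S3 
   S1     S4   S5   S6 
   S2     S7   S8   S9 
   S3    S10  S11  S12 
   S4     S4   S5   S6 
   S5     S7   S8   S9 
   S6    S10  S11  S12 
   S7     S4   S5   S6 
   S8     S7   S8   S9 
   S9    S10  S11  S12 
 * S10    S4   S5   S6 
 * S11    S7   S8   S9 
 * S12   S10  S11  S12 
(> = start, * = accepting)

start=S0; accept=S10,S11,S12; S0-a->S1; S0-b->S2; S0-c->S3; S1-a->S4; S1-b->S5; S1-c->S6; S2-a->S7; S2-b->S8; S2-c->S9; S3-a->S10; S3-b->S11; S3-c->S12; S4-a->S4; S4-b->S5; S4-c->S6; S5-a->S7; S5-b->S8; S5-c->S9; S6-a->S10; S6-b->S11; S6-c->S12; S7-a->S4; S7-b->S5; S7-c->S6; S8-a->S7; S8-b->S8; S8-c->S9; S9-a->S10; S9-b->S11; S9-c->S12; S10-a->S4; S10-b->S5; S10-c->S6; S11-a->S7; S11-b->S8; S11-c->S9; S12-a->S10; S12-b->S11; S12-c->S12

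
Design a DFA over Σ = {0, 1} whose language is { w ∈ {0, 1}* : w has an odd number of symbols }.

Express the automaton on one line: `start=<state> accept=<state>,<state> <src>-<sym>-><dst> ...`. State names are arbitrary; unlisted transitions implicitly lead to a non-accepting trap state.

Count input length modulo 2: every symbol advances one step around the cycle q0 → q1 → q0. Accept at q1.
2 states suffice.
        0   1  
>  q0   q1  q1 
 * q1   q0  q0 
(> = start, * = accepting)

start=q0 accept=q1 q0-0->q1 q0-1->q1 q1-0->q0 q1-1->q0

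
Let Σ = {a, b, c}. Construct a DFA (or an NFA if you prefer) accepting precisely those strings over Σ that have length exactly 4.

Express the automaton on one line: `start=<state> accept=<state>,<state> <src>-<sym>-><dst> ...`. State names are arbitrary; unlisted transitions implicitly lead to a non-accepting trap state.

start=q0 accept=q4 q0-a->q1 q0-b->q1 q0-c->q1 q1-a->q2 q1-b->q2 q1-c->q2 q2-a->q3 q2-b->q3 q2-c->q3 q3-a->q4 q3-b->q4 q3-c->q4 q4-a->q5 q4-b->q5 q4-c->q5 q5-a->q5 q5-b->q5 q5-c->q5

Count input length up to 5: every symbol moves from q0 toward q5, which means 'more than 4' and absorbs. Accept from {q4}.
A 6-state machine:
        a   b   c  
>  q0   q1  q1  q1 
   q1   q2  q2  q2 
   q2   q3  q3  q3 
   q3   q4  q4  q4 
 * q4   q5  q5  q5 
   q5   q5  q5  q5 
(> = start, * = accepting)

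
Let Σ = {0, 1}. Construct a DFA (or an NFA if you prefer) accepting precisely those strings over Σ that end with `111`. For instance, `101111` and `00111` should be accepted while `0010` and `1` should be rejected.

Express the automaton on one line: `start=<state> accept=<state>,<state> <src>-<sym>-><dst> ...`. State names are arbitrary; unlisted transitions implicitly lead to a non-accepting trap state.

start=s0 accept=s3 s0-0->s0 s0-1->s1 s1-0->s0 s1-1->s2 s2-0->s0 s2-1->s3 s3-0->s0 s3-1->s3

Let each state record the length of the longest suffix of the input read so far that is also a prefix of `111`. s1 means the last symbol is `1`; s2 means the last 2 symbols are `11`; s3 means the last 3 symbols are `111`. Accept only at s3, where the string currently ends in `111`.
A 4-state machine:
        0   1  
>  s0   s0  s1 
   s1   s0  s2 
   s2   s0  s3 
 * s3   s0  s3 
(> = start, * = accepting)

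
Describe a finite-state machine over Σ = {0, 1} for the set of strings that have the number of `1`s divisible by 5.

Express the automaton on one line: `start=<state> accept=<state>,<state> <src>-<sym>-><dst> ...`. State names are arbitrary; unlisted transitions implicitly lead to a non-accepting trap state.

start=q0 accept=q0 q0-0->q0 q0-1->q1 q1-0->q1 q1-1->q2 q2-0->q2 q2-1->q3 q3-0->q3 q3-1->q4 q4-0->q4 q4-1->q0

Keep the running count of `1`s modulo 5: each `1` advances along the cycle q0 → q1 → q2 → q3 → q4 → q0 while other symbols loop. Accept at q0.
With 5 states:
        0   1  
>* q0   q0  q1 
   q1   q1  q2 
   q2   q2  q3 
   q3   q3  q4 
   q4   q4  q0 
(> = start, * = accepting)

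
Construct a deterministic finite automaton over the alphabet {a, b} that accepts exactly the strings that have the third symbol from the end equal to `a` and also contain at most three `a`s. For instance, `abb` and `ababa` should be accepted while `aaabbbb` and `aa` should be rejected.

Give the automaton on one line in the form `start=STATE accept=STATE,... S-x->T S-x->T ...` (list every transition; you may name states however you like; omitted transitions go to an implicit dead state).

start=s0 accept=s4,s5,s6,s7,s9,s10,s11,s16 s0-a->s1 s0-b->s0 s1-a->s2 s1-b->s3 s2-a->s4 s2-b->s5 s3-a->s6 s3-b->s7 s4-a->s8 s4-b->s9 s5-a->s10 s5-b->s11 s6-a->s12 s6-b->s13 s7-a->s14 s7-b->s15 s8-a->s8 s8-b->s8 s9-a->s8 s9-b->s16 s10-a->s8 s10-b->s17 s11-a->s18 s11-b->s19 s12-a->s8 s12-b->s9 s13-a->s10 s13-b->s11 s14-a->s12 s14-b->s13 s15-a->s14 s15-b->s15 s16-a->s8 s16-b->s8 s17-a->s8 s17-b->s16 s18-a->s8 s18-b->s17 s19-a->s18 s19-b->s19

Build one automaton per condition and run them in lockstep. The first has 15 states tracking the last 3 symbols read; the second has 5 states tracking the count of `a`s, saturating at 4. A product state is a pair (one from each), accepting exactly when both do. Equivalent product states are then merged.
With 20 states:
          a    b  
>  s0     s1   s0 
   s1     s2   s3 
   s2     s4   s5 
   s3     s6   s7 
 * s4     s8   s9 
 * s5    s10  s11 
 * s6    s12  s13 
 * s7    s14  s15 
   s8     s8   s8 
 * s9     s8  s16 
 * s10    s8  s17 
 * s11   s18  s19 
   s12    s8   s9 
   s13   s10  s11 
   s14   s12  s13 
   s15   s14  s15 
 * s16    s8   s8 
   s17    s8  s16 
   s18    s8  s17 
   s19   s18  s19 
(> = start, * = accepting)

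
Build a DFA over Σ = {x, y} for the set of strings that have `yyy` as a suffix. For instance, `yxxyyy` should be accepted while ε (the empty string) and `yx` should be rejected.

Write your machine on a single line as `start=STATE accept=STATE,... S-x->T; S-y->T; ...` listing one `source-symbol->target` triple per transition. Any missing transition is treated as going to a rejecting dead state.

start=S0; accept=S3; S0-x->S0; S0-y->S1; S1-x->S0; S1-y->S2; S2-x->S0; S2-y->S3; S3-x->S0; S3-y->S3

Remember how much of `yyy` the current input suffix matches. State S0 means no match yet; S1 means the last symbol is `y`; S2 means the last 2 symbols are `yy`; S3 means the last 3 symbols are `yyy`. Only S3 accepts. On a mismatch, fall back to the longest proper suffix that is still a prefix of `yyy`.
With 4 states:
        x   y  
>  S0   S0  S1 
   S1   S0  S2 
   S2   S0  S3 
 * S3   S0  S3 
(> = start, * = accepting)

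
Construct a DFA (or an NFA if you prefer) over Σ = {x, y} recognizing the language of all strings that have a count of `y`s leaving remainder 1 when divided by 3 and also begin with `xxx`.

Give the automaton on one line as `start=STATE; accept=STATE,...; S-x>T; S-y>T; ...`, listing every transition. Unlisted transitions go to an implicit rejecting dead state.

Handle the two conditions separately and then intersect. The first has 3 states tracking the count of `y`s modulo 3; the second has 5 states tracking whether the input so far still matches the prefix `xxx`. A product state is a pair (one from each), accepting exactly when both do. Equivalent product states are then merged.
With 7 states:
        x   y  
>  S0   S1  S2 
   S1   S3  S2 
   S2   S2  S2 
   S3   S4  S2 
   S4   S4  S5 
 * S5   S5  S6 
   S6   S6  S4 
(> = start, * = accepting)

start=S0; accept=S5; S0-x>S1; S0-y>S2; S1-x>S3; S1-y>S2; S2-x>S2; S2-y>S2; S3-x>S4; S3-y>S2; S4-x>S4; S4-y>S5; S5-x>S5; S5-y>S6; S6-x>S6; S6-y>S4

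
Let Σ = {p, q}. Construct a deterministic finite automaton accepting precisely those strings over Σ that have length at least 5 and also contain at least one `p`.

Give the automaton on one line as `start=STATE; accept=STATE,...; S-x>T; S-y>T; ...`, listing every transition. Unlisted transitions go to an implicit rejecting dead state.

start=s0; accept=s12,s13,s15,s16; s0-p>s1; s0-q>s2; s1-p>s3; s1-q>s4; s2-p>s4; s2-q>s5; s3-p>s6; s3-q>s6; s4-p>s6; s4-q>s7; s5-p>s7; s5-q>s8; s6-p>s9; s6-q>s9; s7-p>s9; s7-q>s10; s8-p>s10; s8-q>s11; s9-p>s12; s9-q>s12; s10-p>s12; s10-q>s13; s11-p>s13; s11-q>s14; s12-p>s15; s12-q>s15; s13-p>s15; s13-q>s16; s14-p>s16; s14-q>s17; s15-p>s15; s15-q>s15; s16-p>s15; s16-q>s16; s17-p>s16; s17-q>s17

Run two small machines in parallel and take their product. The first has 7 states tracking the input length, saturating at 6; the second has 3 states tracking the count of `p`s, saturating at 2. A product state is a pair (one from each), accepting exactly when both do.
With 18 states:
          p    q  
>  s0     s1   s2 
   s1     s3   s4 
   s2     s4   s5 
   s3     s6   s6 
   s4     s6   s7 
   s5     s7   s8 
   s6     s9   s9 
   s7     s9  s10 
   s8    s10  s11 
   s9    s12  s12 
   s10   s12  s13 
   s11   s13  s14 
 * s12   s15  s15 
 * s13   s15  s16 
   s14   s16  s17 
 * s15   s15  s15 
 * s16   s15  s16 
   s17   s16  s17 
(> = start, * = accepting)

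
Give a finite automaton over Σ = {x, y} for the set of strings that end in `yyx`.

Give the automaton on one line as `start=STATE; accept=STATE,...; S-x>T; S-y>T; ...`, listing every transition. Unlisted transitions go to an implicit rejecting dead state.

Remember how much of `yyx` the current input suffix matches. State A means no match yet; B means the last symbol is `y`; C means the last 2 symbols are `yy`; D means the last 3 symbols are `yyx`. Only D accepts. On a mismatch, fall back to the longest proper suffix that is still a prefix of `yyx`.
A 4-state machine:
       x  y 
>  A   A  B 
   B   A  C 
   C   D  C 
 * D   A  B 
(> = start, * = accepting)

start=A; accept=D; A-x>A; A-y>B; B-x>A; B-y>C; C-x>D; C-y>C; D-x>A; D-y>B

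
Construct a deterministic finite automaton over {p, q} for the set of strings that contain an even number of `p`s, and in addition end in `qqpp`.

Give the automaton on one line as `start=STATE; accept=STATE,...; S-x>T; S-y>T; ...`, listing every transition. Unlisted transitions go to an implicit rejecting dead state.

start=s0; accept=s5; s0-p>s1; s0-q>s2; s1-p>s0; s1-q>s1; s2-p>s1; s2-q>s3; s3-p>s4; s3-q>s3; s4-p>s5; s4-q>s1; s5-p>s1; s5-q>s2

Handle the two conditions separately and then intersect. The first has 2 states tracking the count of `p`s modulo 2; the second has 5 states tracking how much of the suffix `qqpp` has currently been matched. A product state is a pair (one from each), accepting exactly when both do. Equivalent product states are then merged.
6 states suffice.
        p   q  
>  s0   s1  s2 
   s1   s0  s1 
   s2   s1  s3 
   s3   s4  s3 
   s4   s5  s1 
 * s5   s1  s2 
(> = start, * = accepting)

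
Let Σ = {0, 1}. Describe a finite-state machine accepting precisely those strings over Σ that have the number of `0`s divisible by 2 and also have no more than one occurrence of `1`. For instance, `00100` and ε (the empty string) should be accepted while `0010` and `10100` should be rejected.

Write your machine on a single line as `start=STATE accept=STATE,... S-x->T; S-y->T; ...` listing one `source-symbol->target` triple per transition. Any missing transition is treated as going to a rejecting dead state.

Run two small machines in parallel and take their product. One (2 states) tracks the count of `0`s modulo 2; the other (3 states) tracks the count of `1`s, saturating at 2. Each combined state is a pair, one component from each; accept when both components accept. Equivalent product states are then merged.
        0   1  
>* q0   q1  q2 
   q1   q0  q3 
 * q2   q3  q4 
   q3   q2  q4 
   q4   q4  q4 
(> = start, * = accepting)

start=q0; accept=q0,q2; q0-0->q1; q0-1->q2; q1-0->q0; q1-1->q3; q2-0->q3; q2-1->q4; q3-0->q2; q3-1->q4; q4-0->q4; q4-1->q4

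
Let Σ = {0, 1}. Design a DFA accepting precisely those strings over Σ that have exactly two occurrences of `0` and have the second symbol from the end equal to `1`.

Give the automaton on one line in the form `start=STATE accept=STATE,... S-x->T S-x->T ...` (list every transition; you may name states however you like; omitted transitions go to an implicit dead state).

Build one automaton per condition and run them in lockstep. One (4 states) tracks the count of `0`s, saturating at 3; the other (7 states) tracks the last 2 symbols read. Each combined state is a pair, one component from each; accept when both components accept.
A 15-state machine:
          0    1  
>  q0     q1   q2 
   q1     q3   q4 
   q2     q5   q6 
   q3     q7   q8 
   q4     q9  q10 
   q5     q3   q4 
   q6     q5   q6 
   q7     q7  q11 
   q8    q12  q13 
 * q9     q7   q8 
   q10    q9  q10 
   q11   q12  q14 
   q12    q7  q11 
 * q13   q12  q13 
   q14   q12  q14 
(> = start, * = accepting)

start=q0 accept=q9,q13 q0-0->q1 q0-1->q2 q1-0->q3 q1-1->q4 q2-0->q5 q2-1->q6 q3-0->q7 q3-1->q8 q4-0->q9 q4-1->q10 q5-0->q3 q5-1->q4 q6-0->q5 q6-1->q6 q7-0->q7 q7-1->q11 q8-0->q12 q8-1->q13 q9-0->q7 q9-1->q8 q10-0->q9 q10-1->q10 q11-0->q12 q11-1->q14 q12-0->q7 q12-1->q11 q13-0->q12 q13-1->q13 q14-0->q12 q14-1->q14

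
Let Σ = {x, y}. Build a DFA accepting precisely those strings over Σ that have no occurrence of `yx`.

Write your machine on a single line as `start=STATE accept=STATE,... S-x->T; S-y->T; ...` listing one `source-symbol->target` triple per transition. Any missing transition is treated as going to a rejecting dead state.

start=q0; accept=q0,q1; q0-x->q0; q0-y->q1; q1-x->q2; q1-y->q1; q2-x->q2; q2-y->q2

This is the complement of 'contains `yx`'. Use the same substring-matching states — q0 through q2 holding how much of `yx` has just been matched — but flip the accepting set: everything except the trap q2 accepts.
A 3-state machine:
        x   y  
>* q0   q0  q1 
 * q1   q2  q1 
   q2   q2  q2 
(> = start, * = accepting)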